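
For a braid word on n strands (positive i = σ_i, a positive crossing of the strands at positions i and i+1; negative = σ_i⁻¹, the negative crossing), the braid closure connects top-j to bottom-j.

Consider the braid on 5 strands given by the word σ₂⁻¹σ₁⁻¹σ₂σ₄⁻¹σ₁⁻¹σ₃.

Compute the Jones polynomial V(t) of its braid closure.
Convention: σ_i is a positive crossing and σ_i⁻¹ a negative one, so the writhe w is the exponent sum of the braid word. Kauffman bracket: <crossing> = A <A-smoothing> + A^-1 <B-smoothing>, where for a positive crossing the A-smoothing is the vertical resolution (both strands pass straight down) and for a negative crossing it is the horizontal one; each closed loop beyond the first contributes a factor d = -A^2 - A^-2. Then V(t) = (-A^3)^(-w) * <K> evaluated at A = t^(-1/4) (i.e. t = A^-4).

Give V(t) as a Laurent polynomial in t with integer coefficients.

1

Derivation:
Braid: s2^-1 s1^-1 s2 s4^-1 s1^-1 s3 on 5 strands, 6 crossings.
Writhe w = (#positive) - (#negative) = 2 - 4 = -2.
State-sum expansion of <K>. There are 2^6 = 64 states.
Each crossing splits two ways (0=vertical, 1=horizontal). The state's weight is A^(#A-smoothings - #B-smoothings) * d^(loops - 1).
Tabulate the states by total A-exponent and number of loops L (A-exp: L × count):
  A^6: L=3 ×1
  A^4: L=2 ×4, L=4 ×2
  A^2: L=1 ×3, L=3 ×11, L=5 ×1
  A^0: L=2 ×11, L=4 ×9
  A^-2: L=1 ×2, L=3 ×11, L=5 ×2
  A^-4: L=2 ×3, L=4 ×3
  A^-6: L=3 ×1
Each group contributes A^e * Σ count * d^(L-1):
Powers of d = -A^2 - A^-2: d^2 = A^4 + 2 + A^-4; d^3 = -A^6 - 3*A^2 - 3*A^-2 - A^-6; d^4 = A^8 + 4*A^4 + 6 + 4*A^-4 + A^-8.
  A^6 * (d^2) = A^10 + 2*A^6 + A^2
  A^4 * (4*d + 2*d^3) = -2*A^10 - 10*A^6 - 10*A^2 - 2*A^-2
  A^2 * (3 + 11*d^2 + d^4) = A^10 + 15*A^6 + 31*A^2 + 15*A^-2 + A^-6
  A^0 * (11*d + 9*d^3) = -9*A^6 - 38*A^2 - 38*A^-2 - 9*A^-6
  A^-2 * (2 + 11*d^2 + 2*d^4) = 2*A^6 + 19*A^2 + 36*A^-2 + 19*A^-6 + 2*A^-10
  A^-4 * (3*d + 3*d^3) = -3*A^2 - 12*A^-2 - 12*A^-6 - 3*A^-10
  A^-6 * (d^2) = A^-2 + 2*A^-6 + A^-10
Summing the groups: <K> = A^-6
Normalise by the writhe: (-A^3)^(-w) = (-A^3)^(2) = A^6, so f(A) = A^6 * <K> = 1.
Substitute A = t^(-1/4), i.e. A^e → t^(-e/4): V(t) = 1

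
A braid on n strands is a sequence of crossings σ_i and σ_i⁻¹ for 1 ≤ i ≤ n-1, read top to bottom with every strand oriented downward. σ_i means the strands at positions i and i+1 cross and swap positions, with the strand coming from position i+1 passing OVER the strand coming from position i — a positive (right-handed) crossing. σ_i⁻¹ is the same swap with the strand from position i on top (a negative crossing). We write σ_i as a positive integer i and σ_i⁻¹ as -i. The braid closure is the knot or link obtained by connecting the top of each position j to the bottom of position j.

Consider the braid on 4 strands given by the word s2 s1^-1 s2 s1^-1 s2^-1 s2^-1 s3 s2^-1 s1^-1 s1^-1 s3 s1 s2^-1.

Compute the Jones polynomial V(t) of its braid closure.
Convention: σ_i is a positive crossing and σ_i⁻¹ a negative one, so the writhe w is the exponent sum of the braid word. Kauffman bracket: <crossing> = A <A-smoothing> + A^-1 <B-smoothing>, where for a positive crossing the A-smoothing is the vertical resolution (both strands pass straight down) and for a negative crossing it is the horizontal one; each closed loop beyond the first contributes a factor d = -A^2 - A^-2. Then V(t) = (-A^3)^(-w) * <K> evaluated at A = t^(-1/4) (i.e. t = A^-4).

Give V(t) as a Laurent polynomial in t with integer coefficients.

t - 2 + 4*t^-1 - 5*t^-2 + 6*t^-3 - 5*t^-4 + 4*t^-5 - 3*t^-6 + t^-7

Derivation:
The presented braid s2 s1^-1 s2 s1^-1 s2^-1 s2^-1 s3 s2^-1 s1^-1 s1^-1 s3 s1 s2^-1 on 4 strands reduces by inverse Markov moves (closure unchanged at each step):
  Deconjugate: the word is γ·β·γ⁻¹ with γ = s2 s1^-1 (prefix) and γ⁻¹ = s1 s2^-1 (suffix); strip both.
Reduced to β = s2 s1^-1 s2^-1 s2^-1 s3 s2^-1 s1^-1 s1^-1 s3 on 4 strands, 9 crossings.
Compute on β:
Braid: s2 s1^-1 s2^-1 s2^-1 s3 s2^-1 s1^-1 s1^-1 s3 on 4 strands, 9 crossings.
Writhe w = (#positive) - (#negative) = 3 - 6 = -3.
State-sum expansion of <K>. There are 2^9 = 512 states.
Smooth each crossing (0=||, 1=⌣⌢); contribution A^(Σ sign_k(1-2s_k)) * d^(L-1).
Tabulate the states by total A-exponent and number of loops L (A-exp: L × count):
  A^9: L=6 ×1
  A^7: L=5 ×9
  A^5: L=4 ×35, L=6 ×1
  A^3: L=3 ×73, L=5 ×11
  A^1: L=2 ×82, L=4 ×43, L=6 ×1
  A^-1: L=1 ×40, L=3 ×79, L=5 ×7
  A^-3: L=2 ×63, L=4 ×21
  A^-5: L=1 ×9, L=3 ×26, L=5 ×1
  A^-7: L=2 ×6, L=4 ×3
  A^-9: L=3 ×1
Each group contributes A^e * Σ count * d^(L-1):
Powers of d = -A^2 - A^-2: d^2 = A^4 + 2 + A^-4; d^3 = -A^6 - 3*A^2 - 3*A^-2 - A^-6; d^4 = A^8 + 4*A^4 + 6 + 4*A^-4 + A^-8; d^5 = -A^10 - 5*A^6 - 10*A^2 - 10*A^-2 - 5*A^-6 - A^-10.
  A^9 * (d^5) = -A^19 - 5*A^15 - 10*A^11 - 10*A^7 - 5*A^3 - A^-1
  A^7 * (9*d^4) = 9*A^15 + 36*A^11 + 54*A^7 + 36*A^3 + 9*A^-1
  A^5 * (35*d^3 + d^5) = -A^15 - 40*A^11 - 115*A^7 - 115*A^3 - 40*A^-1 - A^-5
  A^3 * (73*d^2 + 11*d^4) = 11*A^11 + 117*A^7 + 212*A^3 + 117*A^-1 + 11*A^-5
  A^1 * (82*d + 43*d^3 + d^5) = -A^11 - 48*A^7 - 221*A^3 - 221*A^-1 - 48*A^-5 - A^-9
  A^-1 * (40 + 79*d^2 + 7*d^4) = 7*A^7 + 107*A^3 + 240*A^-1 + 107*A^-5 + 7*A^-9
  A^-3 * (63*d + 21*d^3) = -21*A^3 - 126*A^-1 - 126*A^-5 - 21*A^-9
  A^-5 * (9 + 26*d^2 + d^4) = A^3 + 30*A^-1 + 67*A^-5 + 30*A^-9 + A^-13
  A^-7 * (6*d + 3*d^3) = -3*A^-1 - 15*A^-5 - 15*A^-9 - 3*A^-13
  A^-9 * (d^2) = A^-5 + 2*A^-9 + A^-13
Summing the groups: <K> = -A^19 + 3*A^15 - 4*A^11 + 5*A^7 - 6*A^3 + 5*A^-1 - 4*A^-5 + 2*A^-9 - A^-13
Normalise by the writhe: (-A^3)^(-w) = (-A^3)^(3) = -A^9, so f(A) = -A^9 * <K> = A^28 - 3*A^24 + 4*A^20 - 5*A^16 + 6*A^12 - 5*A^8 + 4*A^4 - 2 + A^-4.
Substitute A = t^(-1/4), i.e. A^e → t^(-e/4): V(t) = t - 2 + 4*t^-1 - 5*t^-2 + 6*t^-3 - 5*t^-4 + 4*t^-5 - 3*t^-6 + t^-7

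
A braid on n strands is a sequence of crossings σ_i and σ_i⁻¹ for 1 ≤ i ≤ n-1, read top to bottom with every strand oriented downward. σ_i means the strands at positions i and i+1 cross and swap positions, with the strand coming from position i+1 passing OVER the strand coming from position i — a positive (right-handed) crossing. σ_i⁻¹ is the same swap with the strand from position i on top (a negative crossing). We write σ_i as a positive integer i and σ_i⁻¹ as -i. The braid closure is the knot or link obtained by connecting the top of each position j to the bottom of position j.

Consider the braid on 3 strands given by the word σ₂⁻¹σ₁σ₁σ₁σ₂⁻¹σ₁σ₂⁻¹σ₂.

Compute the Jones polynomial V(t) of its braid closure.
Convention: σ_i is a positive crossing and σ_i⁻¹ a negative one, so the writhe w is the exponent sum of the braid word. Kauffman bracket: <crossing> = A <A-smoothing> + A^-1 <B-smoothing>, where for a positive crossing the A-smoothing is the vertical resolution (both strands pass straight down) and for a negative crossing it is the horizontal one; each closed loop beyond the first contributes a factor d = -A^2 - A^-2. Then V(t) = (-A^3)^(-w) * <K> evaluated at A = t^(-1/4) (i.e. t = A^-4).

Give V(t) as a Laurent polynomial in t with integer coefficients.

The presented braid s2^-1 s1 s1 s1 s2^-1 s1 s2^-1 s2 on 3 strands reduces by inverse Markov moves (closure unchanged at each step):
  Deconjugate: the word is γ·β·γ⁻¹ with γ = s2^-1 (prefix) and γ⁻¹ = s2 (suffix); strip both.
Reduced to β = s1 s1 s1 s2^-1 s1 s2^-1 on 3 strands, 6 crossings.
Compute on β:
Braid: s1 s1 s1 s2^-1 s1 s2^-1 on 3 strands, 6 crossings.
Writhe w = (#positive) - (#negative) = 4 - 2 = 2.
Computing the Kauffman bracket via state sum. There are 2^6 = 64 states.
Each crossing splits two ways (0=vertical, 1=horizontal). The state's weight is A^(#A-smoothings - #B-smoothings) * d^(loops - 1).
Tabulate the states by total A-exponent and number of loops L (A-exp: L × count):
  A^6: L=3 ×1
  A^4: L=2 ×6
  A^2: L=1 ×11, L=3 ×4
  A^0: L=2 ×19, L=4 ×1
  A^-2: L=3 ×15
  A^-4: L=4 ×6
  A^-6: L=5 ×1
Each group contributes A^e * Σ count * d^(L-1):
Powers of d = -A^2 - A^-2: d^2 = A^4 + 2 + A^-4; d^3 = -A^6 - 3*A^2 - 3*A^-2 - A^-6; d^4 = A^8 + 4*A^4 + 6 + 4*A^-4 + A^-8.
  A^6 * (d^2) = A^10 + 2*A^6 + A^2
  A^4 * (6*d) = -6*A^6 - 6*A^2
  A^2 * (11 + 4*d^2) = 4*A^6 + 19*A^2 + 4*A^-2
  A^0 * (19*d + d^3) = -A^6 - 22*A^2 - 22*A^-2 - A^-6
  A^-2 * (15*d^2) = 15*A^2 + 30*A^-2 + 15*A^-6
  A^-4 * (6*d^3) = -6*A^2 - 18*A^-2 - 18*A^-6 - 6*A^-10
  A^-6 * (d^4) = A^2 + 4*A^-2 + 6*A^-6 + 4*A^-10 + A^-14
Summing the groups: <K> = A^10 - A^6 + 2*A^2 - 2*A^-2 + 2*A^-6 - 2*A^-10 + A^-14
Normalise by the writhe: (-A^3)^(-w) = (-A^3)^(-2) = A^-6, so f(A) = A^-6 * <K> = A^4 - 1 + 2*A^-4 - 2*A^-8 + 2*A^-12 - 2*A^-16 + A^-20.
Substitute A = t^(-1/4), i.e. A^e → t^(-e/4): V(t) = t^5 - 2*t^4 + 2*t^3 - 2*t^2 + 2*t - 1 + t^-1

Answer: t^5 - 2*t^4 + 2*t^3 - 2*t^2 + 2*t - 1 + t^-1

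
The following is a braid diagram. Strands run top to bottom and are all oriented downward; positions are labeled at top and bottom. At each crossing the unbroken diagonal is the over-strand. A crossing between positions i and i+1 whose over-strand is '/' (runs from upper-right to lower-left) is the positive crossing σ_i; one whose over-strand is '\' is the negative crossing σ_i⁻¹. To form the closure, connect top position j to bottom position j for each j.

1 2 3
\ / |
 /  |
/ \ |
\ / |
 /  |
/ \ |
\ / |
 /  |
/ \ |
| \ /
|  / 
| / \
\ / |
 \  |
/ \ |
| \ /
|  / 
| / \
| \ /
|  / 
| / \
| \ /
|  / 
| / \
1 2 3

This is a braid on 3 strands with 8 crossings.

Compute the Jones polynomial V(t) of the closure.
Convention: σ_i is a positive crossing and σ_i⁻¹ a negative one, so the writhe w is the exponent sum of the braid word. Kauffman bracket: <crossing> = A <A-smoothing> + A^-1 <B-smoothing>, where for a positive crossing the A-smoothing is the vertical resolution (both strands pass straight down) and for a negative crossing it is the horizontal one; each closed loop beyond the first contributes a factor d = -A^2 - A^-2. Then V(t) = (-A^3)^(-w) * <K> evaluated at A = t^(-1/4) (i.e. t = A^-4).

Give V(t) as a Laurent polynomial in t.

Reading the diagram top to bottom ('/'-over between positions i,i+1 = s_i, '\'-over = s_i^-1): braid word = s1 s1 s1 s2 s1^-1 s2 s2 s2.
Braid: s1 s1 s1 s2 s1^-1 s2 s2 s2 on 3 strands, 8 crossings.
Writhe w = (#positive) - (#negative) = 7 - 1 = 6.
State-sum expansion of <K>. There are 2^8 = 256 states.
Each crossing splits two ways (0=vertical, 1=horizontal). The state's weight is A^(#A-smoothings - #B-smoothings) * d^(loops - 1).
Tabulate the states by total A-exponent and number of loops L (A-exp: L × count):
  A^8: L=2 ×1
  A^6: L=1 ×4, L=3 ×4
  A^4: L=2 ×25, L=4 ×3
  A^2: L=1 ×21, L=3 ×34, L=5 ×1
  A^0: L=2 ×48, L=4 ×22
  A^-2: L=3 ×49, L=5 ×7
  A^-4: L=4 ×27, L=6 ×1
  A^-6: L=5 ×8
  A^-8: L=6 ×1
Each group contributes A^e * Σ count * d^(L-1):
Powers of d = -A^2 - A^-2: d^2 = A^4 + 2 + A^-4; d^3 = -A^6 - 3*A^2 - 3*A^-2 - A^-6; d^4 = A^8 + 4*A^4 + 6 + 4*A^-4 + A^-8; d^5 = -A^10 - 5*A^6 - 10*A^2 - 10*A^-2 - 5*A^-6 - A^-10.
  A^8 * (d) = -A^10 - A^6
  A^6 * (4 + 4*d^2) = 4*A^10 + 12*A^6 + 4*A^2
  A^4 * (25*d + 3*d^3) = -3*A^10 - 34*A^6 - 34*A^2 - 3*A^-2
  A^2 * (21 + 34*d^2 + d^4) = A^10 + 38*A^6 + 95*A^2 + 38*A^-2 + A^-6
  A^0 * (48*d + 22*d^3) = -22*A^6 - 114*A^2 - 114*A^-2 - 22*A^-6
  A^-2 * (49*d^2 + 7*d^4) = 7*A^6 + 77*A^2 + 140*A^-2 + 77*A^-6 + 7*A^-10
  A^-4 * (27*d^3 + d^5) = -A^6 - 32*A^2 - 91*A^-2 - 91*A^-6 - 32*A^-10 - A^-14
  A^-6 * (8*d^4) = 8*A^2 + 32*A^-2 + 48*A^-6 + 32*A^-10 + 8*A^-14
  A^-8 * (d^5) = -A^2 - 5*A^-2 - 10*A^-6 - 10*A^-10 - 5*A^-14 - A^-18
Summing the groups: <K> = A^10 - A^6 + 3*A^2 - 3*A^-2 + 3*A^-6 - 3*A^-10 + 2*A^-14 - A^-18
Normalise by the writhe: (-A^3)^(-w) = (-A^3)^(-6) = A^-18, so f(A) = A^-18 * <K> = A^-8 - A^-12 + 3*A^-16 - 3*A^-20 + 3*A^-24 - 3*A^-28 + 2*A^-32 - A^-36.
Substitute A = t^(-1/4), i.e. A^e → t^(-e/4): V(t) = -t^9 + 2*t^8 - 3*t^7 + 3*t^6 - 3*t^5 + 3*t^4 - t^3 + t^2

Answer: -t^9 + 2*t^8 - 3*t^7 + 3*t^6 - 3*t^5 + 3*t^4 - t^3 + t^2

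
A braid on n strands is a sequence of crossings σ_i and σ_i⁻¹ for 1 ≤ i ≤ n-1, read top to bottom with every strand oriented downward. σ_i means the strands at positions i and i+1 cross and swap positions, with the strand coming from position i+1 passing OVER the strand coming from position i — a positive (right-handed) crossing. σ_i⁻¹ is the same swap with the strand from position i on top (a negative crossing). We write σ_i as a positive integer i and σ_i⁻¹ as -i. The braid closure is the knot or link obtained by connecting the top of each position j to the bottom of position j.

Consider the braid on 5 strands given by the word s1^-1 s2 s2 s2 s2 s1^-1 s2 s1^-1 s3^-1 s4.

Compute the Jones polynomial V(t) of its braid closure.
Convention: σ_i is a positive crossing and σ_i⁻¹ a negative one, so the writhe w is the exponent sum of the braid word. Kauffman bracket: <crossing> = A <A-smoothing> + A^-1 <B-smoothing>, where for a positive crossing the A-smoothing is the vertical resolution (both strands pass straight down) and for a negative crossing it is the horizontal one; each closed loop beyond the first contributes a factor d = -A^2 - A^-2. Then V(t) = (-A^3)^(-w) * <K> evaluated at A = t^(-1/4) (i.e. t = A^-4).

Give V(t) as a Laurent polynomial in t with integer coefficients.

-t^6 + 2*t^5 - 3*t^4 + 4*t^3 - 4*t^2 + 4*t - 2 + 2*t^-1 - t^-2

Derivation:
The presented braid s1^-1 s2 s2 s2 s2 s1^-1 s2 s1^-1 s3^-1 s4 on 5 strands reduces by inverse Markov moves (closure unchanged at each step):
  Destabilize: the word has the form β·s4 where s4 occurs only as the final letter (β ∈ B_4); drop it and the last strand → 4 strands.
  Destabilize: the word has the form β·s3^-1 where s3^-1 occurs only as the final letter (β ∈ B_3); drop it and the last strand → 3 strands.
Reduced to β = s1^-1 s2 s2 s2 s2 s1^-1 s2 s1^-1 on 3 strands, 8 crossings.
Compute on β:
Braid: s1^-1 s2 s2 s2 s2 s1^-1 s2 s1^-1 on 3 strands, 8 crossings.
Writhe w = (#positive) - (#negative) = 5 - 3 = 2.
Computing the Kauffman bracket via state sum. There are 2^8 = 256 states.
Each crossing splits two ways (0=vertical, 1=horizontal). The state's weight is A^(#A-smoothings - #B-smoothings) * d^(loops - 1).
Tabulate the states by total A-exponent and number of loops L (A-exp: L × count):
  A^8: L=4 ×1
  A^6: L=3 ×8
  A^4: L=2 ×22, L=4 ×6
  A^2: L=1 ×23, L=3 ×29, L=5 ×4
  A^0: L=2 ×47, L=4 ×22, L=6 ×1
  A^-2: L=3 ×48, L=5 ×8
  A^-4: L=4 ×27, L=6 ×1
  A^-6: L=5 ×8
  A^-8: L=6 ×1
Each group contributes A^e * Σ count * d^(L-1):
Powers of d = -A^2 - A^-2: d^2 = A^4 + 2 + A^-4; d^3 = -A^6 - 3*A^2 - 3*A^-2 - A^-6; d^4 = A^8 + 4*A^4 + 6 + 4*A^-4 + A^-8; d^5 = -A^10 - 5*A^6 - 10*A^2 - 10*A^-2 - 5*A^-6 - A^-10.
  A^8 * (d^3) = -A^14 - 3*A^10 - 3*A^6 - A^2
  A^6 * (8*d^2) = 8*A^10 + 16*A^6 + 8*A^2
  A^4 * (22*d + 6*d^3) = -6*A^10 - 40*A^6 - 40*A^2 - 6*A^-2
  A^2 * (23 + 29*d^2 + 4*d^4) = 4*A^10 + 45*A^6 + 105*A^2 + 45*A^-2 + 4*A^-6
  A^0 * (47*d + 22*d^3 + d^5) = -A^10 - 27*A^6 - 123*A^2 - 123*A^-2 - 27*A^-6 - A^-10
  A^-2 * (48*d^2 + 8*d^4) = 8*A^6 + 80*A^2 + 144*A^-2 + 80*A^-6 + 8*A^-10
  A^-4 * (27*d^3 + d^5) = -A^6 - 32*A^2 - 91*A^-2 - 91*A^-6 - 32*A^-10 - A^-14
  A^-6 * (8*d^4) = 8*A^2 + 32*A^-2 + 48*A^-6 + 32*A^-10 + 8*A^-14
  A^-8 * (d^5) = -A^2 - 5*A^-2 - 10*A^-6 - 10*A^-10 - 5*A^-14 - A^-18
Summing the groups: <K> = -A^14 + 2*A^10 - 2*A^6 + 4*A^2 - 4*A^-2 + 4*A^-6 - 3*A^-10 + 2*A^-14 - A^-18
Normalise by the writhe: (-A^3)^(-w) = (-A^3)^(-2) = A^-6, so f(A) = A^-6 * <K> = -A^8 + 2*A^4 - 2 + 4*A^-4 - 4*A^-8 + 4*A^-12 - 3*A^-16 + 2*A^-20 - A^-24.
Substitute A = t^(-1/4), i.e. A^e → t^(-e/4): V(t) = -t^6 + 2*t^5 - 3*t^4 + 4*t^3 - 4*t^2 + 4*t - 2 + 2*t^-1 - t^-2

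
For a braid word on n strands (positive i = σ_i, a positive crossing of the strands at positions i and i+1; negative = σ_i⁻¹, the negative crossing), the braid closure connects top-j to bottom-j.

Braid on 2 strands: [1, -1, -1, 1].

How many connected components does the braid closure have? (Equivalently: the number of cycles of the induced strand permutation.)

Track the strand permutation on 2 strands, starting from identity.
  step 1: s1 swaps positions 1,2 -> [2 1]
  step 2: s1^-1 swaps positions 1,2 -> [1 2]
  step 3: s1^-1 swaps positions 1,2 -> [2 1]
  step 4: s1 swaps positions 1,2 -> [1 2]
Final permutation (position -> original strand): [1 2]
Closure components = cycle count of this permutation = 2.

Answer: 2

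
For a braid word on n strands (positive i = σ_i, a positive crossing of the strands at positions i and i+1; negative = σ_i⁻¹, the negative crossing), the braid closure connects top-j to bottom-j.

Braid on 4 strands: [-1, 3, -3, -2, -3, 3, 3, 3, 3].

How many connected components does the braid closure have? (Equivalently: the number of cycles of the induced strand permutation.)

Track the strand permutation on 4 strands, starting from identity.
  step 1: s1^-1 swaps positions 1,2 -> [2 1 3 4]
  step 2: s3 swaps positions 3,4 -> [2 1 4 3]
  step 3: s3^-1 swaps positions 3,4 -> [2 1 3 4]
  step 4: s2^-1 swaps positions 2,3 -> [2 3 1 4]
  step 5: s3^-1 swaps positions 3,4 -> [2 3 4 1]
  step 6: s3 swaps positions 3,4 -> [2 3 1 4]
  step 7: s3 swaps positions 3,4 -> [2 3 4 1]
  step 8: s3 swaps positions 3,4 -> [2 3 1 4]
  step 9: s3 swaps positions 3,4 -> [2 3 4 1]
Final permutation (position -> original strand): [2 3 4 1]
Closure components = cycle count of this permutation = 1.

Answer: 1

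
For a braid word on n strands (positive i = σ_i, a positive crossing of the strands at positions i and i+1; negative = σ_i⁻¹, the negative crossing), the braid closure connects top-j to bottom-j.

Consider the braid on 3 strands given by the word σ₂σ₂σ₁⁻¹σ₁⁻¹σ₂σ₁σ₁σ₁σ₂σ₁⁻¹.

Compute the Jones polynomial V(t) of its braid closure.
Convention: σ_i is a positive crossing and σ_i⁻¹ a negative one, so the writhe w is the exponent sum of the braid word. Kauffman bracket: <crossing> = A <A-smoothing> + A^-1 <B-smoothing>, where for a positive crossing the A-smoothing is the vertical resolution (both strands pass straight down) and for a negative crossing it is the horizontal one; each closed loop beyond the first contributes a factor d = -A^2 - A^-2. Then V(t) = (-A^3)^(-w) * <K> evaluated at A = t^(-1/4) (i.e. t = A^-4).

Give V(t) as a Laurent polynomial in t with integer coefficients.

Braid: s2 s2 s1^-1 s1^-1 s2 s1 s1 s1 s2 s1^-1 on 3 strands, 10 crossings.
Writhe w = (#positive) - (#negative) = 7 - 3 = 4.
Enumerate smoothing states for the bracket polynomial. There are 2^10 = 1024 states.
For each crossing: s=0 is the vertical smoothing, s=1 horizontal. Crossing k contributes A^(sign_k * (1 - 2*s_k)); loop factor d = -A^2 - A^-2.
Tabulate the states by total A-exponent and number of loops L (A-exp: L × count):
  A^10: L=4 ×1
  A^8: L=3 ×7, L=5 ×3
  A^6: L=2 ×19, L=4 ×23, L=6 ×3
  A^4: L=1 ×20, L=3 ×75, L=5 ×24, L=7 ×1
  A^2: L=2 ×114, L=4 ×86, L=6 ×10
  A^0: L=1 ×51, L=3 ×155, L=5 ×45, L=7 ×1
  A^-2: L=2 ×102, L=4 ×98, L=6 ×10
  A^-4: L=3 ×89, L=5 ×30, L=7 ×1
  A^-6: L=4 ×41, L=6 ×4
  A^-8: L=5 ×10
  A^-10: L=6 ×1
Each group contributes A^e * Σ count * d^(L-1):
Powers of d = -A^2 - A^-2: d^2 = A^4 + 2 + A^-4; d^3 = -A^6 - 3*A^2 - 3*A^-2 - A^-6; d^4 = A^8 + 4*A^4 + 6 + 4*A^-4 + A^-8; d^5 = -A^10 - 5*A^6 - 10*A^2 - 10*A^-2 - 5*A^-6 - A^-10; d^6 = A^12 + 6*A^8 + 15*A^4 + 20 + 15*A^-4 + 6*A^-8 + A^-12.
  A^10 * (d^3) = -A^16 - 3*A^12 - 3*A^8 - A^4
  A^8 * (7*d^2 + 3*d^4) = 3*A^16 + 19*A^12 + 32*A^8 + 19*A^4 + 3
  A^6 * (19*d + 23*d^3 + 3*d^5) = -3*A^16 - 38*A^12 - 118*A^8 - 118*A^4 - 38 - 3*A^-4
  A^4 * (20 + 75*d^2 + 24*d^4 + d^6) = A^16 + 30*A^12 + 186*A^8 + 334*A^4 + 186 + 30*A^-4 + A^-8
  A^2 * (114*d + 86*d^3 + 10*d^5) = -10*A^12 - 136*A^8 - 472*A^4 - 472 - 136*A^-4 - 10*A^-8
  A^0 * (51 + 155*d^2 + 45*d^4 + d^6) = A^12 + 51*A^8 + 350*A^4 + 651 + 350*A^-4 + 51*A^-8 + A^-12
  A^-2 * (102*d + 98*d^3 + 10*d^5) = -10*A^8 - 148*A^4 - 496 - 496*A^-4 - 148*A^-8 - 10*A^-12
  A^-4 * (89*d^2 + 30*d^4 + d^6) = A^8 + 36*A^4 + 224 + 378*A^-4 + 224*A^-8 + 36*A^-12 + A^-16
  A^-6 * (41*d^3 + 4*d^5) = -4*A^4 - 61 - 163*A^-4 - 163*A^-8 - 61*A^-12 - 4*A^-16
  A^-8 * (10*d^4) = 10 + 40*A^-4 + 60*A^-8 + 40*A^-12 + 10*A^-16
  A^-10 * (d^5) = -1 - 5*A^-4 - 10*A^-8 - 10*A^-12 - 5*A^-16 - A^-20
Summing the groups: <K> = -A^12 + 3*A^8 - 4*A^4 + 6 - 5*A^-4 + 5*A^-8 - 4*A^-12 + 2*A^-16 - A^-20
Normalise by the writhe: (-A^3)^(-w) = (-A^3)^(-4) = A^-12, so f(A) = A^-12 * <K> = -1 + 3*A^-4 - 4*A^-8 + 6*A^-12 - 5*A^-16 + 5*A^-20 - 4*A^-24 + 2*A^-28 - A^-32.
Substitute A = t^(-1/4), i.e. A^e → t^(-e/4): V(t) = -t^8 + 2*t^7 - 4*t^6 + 5*t^5 - 5*t^4 + 6*t^3 - 4*t^2 + 3*t - 1

Answer: -t^8 + 2*t^7 - 4*t^6 + 5*t^5 - 5*t^4 + 6*t^3 - 4*t^2 + 3*t - 1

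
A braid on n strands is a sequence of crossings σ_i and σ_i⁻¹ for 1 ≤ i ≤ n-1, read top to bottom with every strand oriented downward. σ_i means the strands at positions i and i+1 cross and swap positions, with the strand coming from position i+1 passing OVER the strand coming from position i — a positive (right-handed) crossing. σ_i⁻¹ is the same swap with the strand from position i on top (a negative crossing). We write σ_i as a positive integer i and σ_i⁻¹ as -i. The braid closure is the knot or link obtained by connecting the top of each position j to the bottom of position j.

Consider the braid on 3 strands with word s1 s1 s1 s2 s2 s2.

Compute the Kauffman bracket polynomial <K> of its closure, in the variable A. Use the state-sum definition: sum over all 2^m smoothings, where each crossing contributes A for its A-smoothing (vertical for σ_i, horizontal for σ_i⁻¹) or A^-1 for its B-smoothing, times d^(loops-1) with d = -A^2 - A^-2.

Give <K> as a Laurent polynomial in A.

Braid: s1 s1 s1 s2 s2 s2 on 3 strands, 6 crossings.
Writhe w = (#positive) - (#negative) = 6 - 0 = 6.
State-sum expansion of <K>. There are 2^6 = 64 states.
Each crossing splits two ways (0=vertical, 1=horizontal). The state's weight is A^(#A-smoothings - #B-smoothings) * d^(loops - 1).
Tabulate the states by total A-exponent and number of loops L (A-exp: L × count):
  A^6: L=3 ×1
  A^4: L=2 ×6
  A^2: L=1 ×9, L=3 ×6
  A^0: L=2 ×18, L=4 ×2
  A^-2: L=3 ×15
  A^-4: L=4 ×6
  A^-6: L=5 ×1
Each group contributes A^e * Σ count * d^(L-1):
Powers of d = -A^2 - A^-2: d^2 = A^4 + 2 + A^-4; d^3 = -A^6 - 3*A^2 - 3*A^-2 - A^-6; d^4 = A^8 + 4*A^4 + 6 + 4*A^-4 + A^-8.
  A^6 * (d^2) = A^10 + 2*A^6 + A^2
  A^4 * (6*d) = -6*A^6 - 6*A^2
  A^2 * (9 + 6*d^2) = 6*A^6 + 21*A^2 + 6*A^-2
  A^0 * (18*d + 2*d^3) = -2*A^6 - 24*A^2 - 24*A^-2 - 2*A^-6
  A^-2 * (15*d^2) = 15*A^2 + 30*A^-2 + 15*A^-6
  A^-4 * (6*d^3) = -6*A^2 - 18*A^-2 - 18*A^-6 - 6*A^-10
  A^-6 * (d^4) = A^2 + 4*A^-2 + 6*A^-6 + 4*A^-10 + A^-14
Summing the groups: <K> = A^10 + 2*A^2 - 2*A^-2 + A^-6 - 2*A^-10 + A^-14

Answer: A^10 + 2*A^2 - 2*A^-2 + A^-6 - 2*A^-10 + A^-14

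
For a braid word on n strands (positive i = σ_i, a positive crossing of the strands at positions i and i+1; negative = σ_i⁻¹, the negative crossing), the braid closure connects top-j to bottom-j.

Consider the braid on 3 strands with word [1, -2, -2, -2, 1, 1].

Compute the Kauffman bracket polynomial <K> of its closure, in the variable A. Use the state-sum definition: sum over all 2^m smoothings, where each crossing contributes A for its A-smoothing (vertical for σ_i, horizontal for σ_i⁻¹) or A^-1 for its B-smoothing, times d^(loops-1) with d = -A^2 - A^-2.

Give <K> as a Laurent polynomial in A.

Braid: s1 s2^-1 s2^-1 s2^-1 s1 s1 on 3 strands, 6 crossings.
Writhe w = (#positive) - (#negative) = 3 - 3 = 0.
Enumerate smoothing states for the bracket polynomial. There are 2^6 = 64 states.
Smooth each crossing (0=||, 1=⌣⌢); contribution A^(Σ sign_k(1-2s_k)) * d^(L-1).
Tabulate the states by total A-exponent and number of loops L (A-exp: L × count):
  A^6: L=4 ×1
  A^4: L=3 ×6
  A^2: L=2 ×12, L=4 ×3
  A^0: L=1 ×9, L=3 ×10, L=5 ×1
  A^-2: L=2 ×12, L=4 ×3
  A^-4: L=3 ×6
  A^-6: L=4 ×1
Each group contributes A^e * Σ count * d^(L-1):
Powers of d = -A^2 - A^-2: d^2 = A^4 + 2 + A^-4; d^3 = -A^6 - 3*A^2 - 3*A^-2 - A^-6; d^4 = A^8 + 4*A^4 + 6 + 4*A^-4 + A^-8.
  A^6 * (d^3) = -A^12 - 3*A^8 - 3*A^4 - 1
  A^4 * (6*d^2) = 6*A^8 + 12*A^4 + 6
  A^2 * (12*d + 3*d^3) = -3*A^8 - 21*A^4 - 21 - 3*A^-4
  A^0 * (9 + 10*d^2 + d^4) = A^8 + 14*A^4 + 35 + 14*A^-4 + A^-8
  A^-2 * (12*d + 3*d^3) = -3*A^4 - 21 - 21*A^-4 - 3*A^-8
  A^-4 * (6*d^2) = 6 + 12*A^-4 + 6*A^-8
  A^-6 * (d^3) = -1 - 3*A^-4 - 3*A^-8 - A^-12
Summing the groups: <K> = -A^12 + A^8 - A^4 + 3 - A^-4 + A^-8 - A^-12

Answer: -A^12 + A^8 - A^4 + 3 - A^-4 + A^-8 - A^-12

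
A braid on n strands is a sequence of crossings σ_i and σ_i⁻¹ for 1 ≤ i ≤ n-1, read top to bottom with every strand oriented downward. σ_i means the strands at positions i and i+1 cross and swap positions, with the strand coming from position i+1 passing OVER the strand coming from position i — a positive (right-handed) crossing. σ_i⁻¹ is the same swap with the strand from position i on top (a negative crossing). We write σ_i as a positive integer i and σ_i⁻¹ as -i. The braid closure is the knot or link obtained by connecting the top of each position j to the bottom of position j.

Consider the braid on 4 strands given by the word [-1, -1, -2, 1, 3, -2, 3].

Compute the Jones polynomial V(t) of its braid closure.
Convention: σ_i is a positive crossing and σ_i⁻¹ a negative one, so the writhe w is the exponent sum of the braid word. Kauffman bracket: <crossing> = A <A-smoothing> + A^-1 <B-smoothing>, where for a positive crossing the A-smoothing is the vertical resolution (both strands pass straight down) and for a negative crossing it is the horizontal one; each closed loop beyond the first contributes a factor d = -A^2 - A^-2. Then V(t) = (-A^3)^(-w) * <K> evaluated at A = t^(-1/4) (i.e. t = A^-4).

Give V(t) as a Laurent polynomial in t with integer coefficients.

Braid: s1^-1 s1^-1 s2^-1 s1 s3 s2^-1 s3 on 4 strands, 7 crossings.
Writhe w = (#positive) - (#negative) = 3 - 4 = -1.
Computing the Kauffman bracket via state sum. There are 2^7 = 128 states.
Smooth each crossing (0=||, 1=⌣⌢); contribution A^(Σ sign_k(1-2s_k)) * d^(L-1).
Tabulate the states by total A-exponent and number of loops L (A-exp: L × count):
  A^7: L=4 ×1
  A^5: L=3 ×7
  A^3: L=2 ×17, L=4 ×4
  A^1: L=1 ×14, L=3 ×20, L=5 ×1
  A^-1: L=2 ×27, L=4 ×8
  A^-3: L=1 ×5, L=3 ×15, L=5 ×1
  A^-5: L=2 ×4, L=4 ×3
  A^-7: L=3 ×1
Each group contributes A^e * Σ count * d^(L-1):
Powers of d = -A^2 - A^-2: d^2 = A^4 + 2 + A^-4; d^3 = -A^6 - 3*A^2 - 3*A^-2 - A^-6; d^4 = A^8 + 4*A^4 + 6 + 4*A^-4 + A^-8.
  A^7 * (d^3) = -A^13 - 3*A^9 - 3*A^5 - A
  A^5 * (7*d^2) = 7*A^9 + 14*A^5 + 7*A
  A^3 * (17*d + 4*d^3) = -4*A^9 - 29*A^5 - 29*A - 4*A^-3
  A^1 * (14 + 20*d^2 + d^4) = A^9 + 24*A^5 + 60*A + 24*A^-3 + A^-7
  A^-1 * (27*d + 8*d^3) = -8*A^5 - 51*A - 51*A^-3 - 8*A^-7
  A^-3 * (5 + 15*d^2 + d^4) = A^5 + 19*A + 41*A^-3 + 19*A^-7 + A^-11
  A^-5 * (4*d + 3*d^3) = -3*A - 13*A^-3 - 13*A^-7 - 3*A^-11
  A^-7 * (d^2) = A^-3 + 2*A^-7 + A^-11
Summing the groups: <K> = -A^13 + A^9 - A^5 + 2*A - 2*A^-3 + A^-7 - A^-11
Normalise by the writhe: (-A^3)^(-w) = (-A^3)^(1) = -A^3, so f(A) = -A^3 * <K> = A^16 - A^12 + A^8 - 2*A^4 + 2 - A^-4 + A^-8.
Substitute A = t^(-1/4), i.e. A^e → t^(-e/4): V(t) = t^2 - t + 2 - 2*t^-1 + t^-2 - t^-3 + t^-4

Answer: t^2 - t + 2 - 2*t^-1 + t^-2 - t^-3 + t^-4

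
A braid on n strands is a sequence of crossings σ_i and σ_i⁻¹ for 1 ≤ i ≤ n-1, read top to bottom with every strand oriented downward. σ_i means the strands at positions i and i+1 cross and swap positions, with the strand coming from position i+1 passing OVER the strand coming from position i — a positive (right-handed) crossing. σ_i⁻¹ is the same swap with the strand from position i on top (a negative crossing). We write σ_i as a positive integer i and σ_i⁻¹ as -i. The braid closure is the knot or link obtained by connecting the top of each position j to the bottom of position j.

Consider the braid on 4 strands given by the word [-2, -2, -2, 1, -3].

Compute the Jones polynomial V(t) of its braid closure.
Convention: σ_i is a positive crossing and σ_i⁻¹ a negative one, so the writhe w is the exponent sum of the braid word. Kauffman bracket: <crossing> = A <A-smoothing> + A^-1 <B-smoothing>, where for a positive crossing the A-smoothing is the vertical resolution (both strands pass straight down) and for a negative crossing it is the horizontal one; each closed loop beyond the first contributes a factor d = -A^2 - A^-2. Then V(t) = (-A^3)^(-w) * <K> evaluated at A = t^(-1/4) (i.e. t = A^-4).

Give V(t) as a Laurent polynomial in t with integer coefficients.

t^-1 + t^-3 - t^-4

Derivation:
The presented braid s2^-1 s2^-1 s2^-1 s1 s3^-1 on 4 strands reduces by inverse Markov moves (closure unchanged at each step):
  Destabilize: the word has the form β·s3^-1 where s3^-1 occurs only as the final letter (β ∈ B_3); drop it and the last strand → 3 strands.
Reduced to β = s2^-1 s2^-1 s2^-1 s1 on 3 strands, 4 crossings.
Compute on β:
Braid: s2^-1 s2^-1 s2^-1 s1 on 3 strands, 4 crossings.
Writhe w = (#positive) - (#negative) = 1 - 3 = -2.
State-sum expansion of <K>. There are 2^4 = 16 states.
Each crossing splits two ways (0=vertical, 1=horizontal). The state's weight is A^(#A-smoothings - #B-smoothings) * d^(loops - 1).
  state 0000: A-exp=-2, loops=3, term = A^-2 * d^2
  state 0001: A-exp=-4, loops=2, term = A^-4 * d^1
  state 0010: A-exp=+0, loops=2, term = A^0 * d^1
  state 0011: A-exp=-2, loops=1, term = A^-2 * d^0
  state 0100: A-exp=+0, loops=2, term = A^0 * d^1
  state 0101: A-exp=-2, loops=1, term = A^-2 * d^0
  state 0110: A-exp=+2, loops=3, term = A^2 * d^2
  state 0111: A-exp=+0, loops=2, term = A^0 * d^1
  state 1000: A-exp=+0, loops=2, term = A^0 * d^1
  state 1001: A-exp=-2, loops=1, term = A^-2 * d^0
  state 1010: A-exp=+2, loops=3, term = A^2 * d^2
  state 1011: A-exp=+0, loops=2, term = A^0 * d^1
  state 1100: A-exp=+2, loops=3, term = A^2 * d^2
  state 1101: A-exp=+0, loops=2, term = A^0 * d^1
  state 1110: A-exp=+4, loops=4, term = A^4 * d^3
  state 1111: A-exp=+2, loops=3, term = A^2 * d^2
Collect the terms by A-exponent (count of states per loop number):
Powers of d = -A^2 - A^-2: d^2 = A^4 + 2 + A^-4; d^3 = -A^6 - 3*A^2 - 3*A^-2 - A^-6.
  A^4 * (d^3) = -A^10 - 3*A^6 - 3*A^2 - A^-2
  A^2 * (4*d^2) = 4*A^6 + 8*A^2 + 4*A^-2
  A^0 * (6*d) = -6*A^2 - 6*A^-2
  A^-2 * (3 + d^2) = A^2 + 5*A^-2 + A^-6
  A^-4 * (d) = -A^-2 - A^-6
Summing the groups: <K> = -A^10 + A^6 + A^-2
Normalise by the writhe: (-A^3)^(-w) = (-A^3)^(2) = A^6, so f(A) = A^6 * <K> = -A^16 + A^12 + A^4.
Substitute A = t^(-1/4), i.e. A^e → t^(-e/4): V(t) = t^-1 + t^-3 - t^-4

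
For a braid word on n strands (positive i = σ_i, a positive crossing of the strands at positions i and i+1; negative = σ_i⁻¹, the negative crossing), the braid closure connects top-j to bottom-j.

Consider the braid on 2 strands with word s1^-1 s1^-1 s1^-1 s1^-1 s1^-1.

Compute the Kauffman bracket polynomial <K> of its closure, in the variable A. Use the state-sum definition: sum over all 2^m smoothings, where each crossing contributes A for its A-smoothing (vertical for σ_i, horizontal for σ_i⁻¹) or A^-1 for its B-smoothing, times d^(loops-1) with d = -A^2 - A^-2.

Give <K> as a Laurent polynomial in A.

A^13 - A^9 + A^5 - A - A^-7

Derivation:
Braid: s1^-1 s1^-1 s1^-1 s1^-1 s1^-1 on 2 strands, 5 crossings.
Writhe w = (#positive) - (#negative) = 0 - 5 = -5.
State-sum expansion of <K>. There are 2^5 = 32 states.
For each crossing: s=0 is the vertical smoothing, s=1 horizontal. Crossing k contributes A^(sign_k * (1 - 2*s_k)); loop factor d = -A^2 - A^-2.
  state 00000: A-exp=-5, loops=2, term = A^-5 * d^1
  state 00001: A-exp=-3, loops=1, term = A^-3 * d^0
  state 00010: A-exp=-3, loops=1, term = A^-3 * d^0
  state 00011: A-exp=-1, loops=2, term = A^-1 * d^1
  state 00100: A-exp=-3, loops=1, term = A^-3 * d^0
  state 00101: A-exp=-1, loops=2, term = A^-1 * d^1
  state 00110: A-exp=-1, loops=2, term = A^-1 * d^1
  state 00111: A-exp=+1, loops=3, term = A^1 * d^2
  state 01000: A-exp=-3, loops=1, term = A^-3 * d^0
  state 01001: A-exp=-1, loops=2, term = A^-1 * d^1
  state 01010: A-exp=-1, loops=2, term = A^-1 * d^1
  state 01011: A-exp=+1, loops=3, term = A^1 * d^2
  state 01100: A-exp=-1, loops=2, term = A^-1 * d^1
  state 01101: A-exp=+1, loops=3, term = A^1 * d^2
  state 01110: A-exp=+1, loops=3, term = A^1 * d^2
  state 01111: A-exp=+3, loops=4, term = A^3 * d^3
  state 10000: A-exp=-3, loops=1, term = A^-3 * d^0
  state 10001: A-exp=-1, loops=2, term = A^-1 * d^1
  state 10010: A-exp=-1, loops=2, term = A^-1 * d^1
  state 10011: A-exp=+1, loops=3, term = A^1 * d^2
  state 10100: A-exp=-1, loops=2, term = A^-1 * d^1
  state 10101: A-exp=+1, loops=3, term = A^1 * d^2
  state 10110: A-exp=+1, loops=3, term = A^1 * d^2
  state 10111: A-exp=+3, loops=4, term = A^3 * d^3
  state 11000: A-exp=-1, loops=2, term = A^-1 * d^1
  state 11001: A-exp=+1, loops=3, term = A^1 * d^2
  state 11010: A-exp=+1, loops=3, term = A^1 * d^2
  state 11011: A-exp=+3, loops=4, term = A^3 * d^3
  state 11100: A-exp=+1, loops=3, term = A^1 * d^2
  state 11101: A-exp=+3, loops=4, term = A^3 * d^3
  state 11110: A-exp=+3, loops=4, term = A^3 * d^3
  state 11111: A-exp=+5, loops=5, term = A^5 * d^4
Collect the terms by A-exponent (count of states per loop number):
Powers of d = -A^2 - A^-2: d^2 = A^4 + 2 + A^-4; d^3 = -A^6 - 3*A^2 - 3*A^-2 - A^-6; d^4 = A^8 + 4*A^4 + 6 + 4*A^-4 + A^-8.
  A^5 * (d^4) = A^13 + 4*A^9 + 6*A^5 + 4*A + A^-3
  A^3 * (5*d^3) = -5*A^9 - 15*A^5 - 15*A - 5*A^-3
  A^1 * (10*d^2) = 10*A^5 + 20*A + 10*A^-3
  A^-1 * (10*d) = -10*A - 10*A^-3
  A^-3 * (5) = 5*A^-3
  A^-5 * (d) = -A^-3 - A^-7
Summing the groups: <K> = A^13 - A^9 + A^5 - A - A^-7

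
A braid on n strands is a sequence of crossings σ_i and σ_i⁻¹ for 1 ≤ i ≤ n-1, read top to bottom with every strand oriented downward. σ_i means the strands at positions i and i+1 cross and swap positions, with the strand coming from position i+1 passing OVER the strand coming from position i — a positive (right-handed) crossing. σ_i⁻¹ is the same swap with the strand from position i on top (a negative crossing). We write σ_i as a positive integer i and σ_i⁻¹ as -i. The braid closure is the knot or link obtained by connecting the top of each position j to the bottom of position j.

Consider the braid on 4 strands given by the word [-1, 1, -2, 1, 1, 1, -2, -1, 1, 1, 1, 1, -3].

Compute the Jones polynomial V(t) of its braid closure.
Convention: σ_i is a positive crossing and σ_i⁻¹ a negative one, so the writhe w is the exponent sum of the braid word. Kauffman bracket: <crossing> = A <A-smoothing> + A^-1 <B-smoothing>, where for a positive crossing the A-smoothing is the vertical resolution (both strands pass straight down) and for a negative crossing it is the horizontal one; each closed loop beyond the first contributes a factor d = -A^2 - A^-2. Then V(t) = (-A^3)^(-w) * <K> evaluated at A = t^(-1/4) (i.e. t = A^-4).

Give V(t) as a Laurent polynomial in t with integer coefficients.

The presented braid s1^-1 s1 s2^-1 s1 s1 s1 s2^-1 s1^-1 s1 s1 s1 s1 s3^-1 on 4 strands reduces by inverse Markov moves (closure unchanged at each step):
  Destabilize: the word has the form β·s3^-1 where s3^-1 occurs only as the final letter (β ∈ B_3); drop it and the last strand → 3 strands.
  Deconjugate: the word is γ·β·γ⁻¹ with γ = s1^-1 (prefix) and γ⁻¹ = s1 (suffix); strip both.
Reduced to β = s1 s2^-1 s1 s1 s1 s2^-1 s1^-1 s1 s1 s1 on 3 strands, 10 crossings.
Compute on β:
First cancel adjacent σ_i σ_i⁻¹ pairs (Reidemeister II — same braid, same closure): s1 s2^-1 s1 s1 s1 s2^-1 s1^-1 s1 s1 s1 → s1 s2^-1 s1 s1 s1 s2^-1 s1 s1.
Braid: s1 s2^-1 s1 s1 s1 s2^-1 s1 s1 on 3 strands, 8 crossings.
Writhe w = (#positive) - (#negative) = 6 - 2 = 4.
State-sum expansion of <K>. There are 2^8 = 256 states.
For each crossing: s=0 is the vertical smoothing, s=1 horizontal. Crossing k contributes A^(sign_k * (1 - 2*s_k)); loop factor d = -A^2 - A^-2.
Tabulate the states by total A-exponent and number of loops L (A-exp: L × count):
  A^8: L=3 ×1
  A^6: L=2 ×8
  A^4: L=1 ×21, L=3 ×7
  A^2: L=2 ×54, L=4 ×2
  A^0: L=3 ×70
  A^-2: L=4 ×56
  A^-4: L=5 ×28
  A^-6: L=6 ×8
  A^-8: L=7 ×1
Each group contributes A^e * Σ count * d^(L-1):
Powers of d = -A^2 - A^-2: d^2 = A^4 + 2 + A^-4; d^3 = -A^6 - 3*A^2 - 3*A^-2 - A^-6; d^4 = A^8 + 4*A^4 + 6 + 4*A^-4 + A^-8; d^5 = -A^10 - 5*A^6 - 10*A^2 - 10*A^-2 - 5*A^-6 - A^-10; d^6 = A^12 + 6*A^8 + 15*A^4 + 20 + 15*A^-4 + 6*A^-8 + A^-12.
  A^8 * (d^2) = A^12 + 2*A^8 + A^4
  A^6 * (8*d) = -8*A^8 - 8*A^4
  A^4 * (21 + 7*d^2) = 7*A^8 + 35*A^4 + 7
  A^2 * (54*d + 2*d^3) = -2*A^8 - 60*A^4 - 60 - 2*A^-4
  A^0 * (70*d^2) = 70*A^4 + 140 + 70*A^-4
  A^-2 * (56*d^3) = -56*A^4 - 168 - 168*A^-4 - 56*A^-8
  A^-4 * (28*d^4) = 28*A^4 + 112 + 168*A^-4 + 112*A^-8 + 28*A^-12
  A^-6 * (8*d^5) = -8*A^4 - 40 - 80*A^-4 - 80*A^-8 - 40*A^-12 - 8*A^-16
  A^-8 * (d^6) = A^4 + 6 + 15*A^-4 + 20*A^-8 + 15*A^-12 + 6*A^-16 + A^-20
Summing the groups: <K> = A^12 - A^8 + 3*A^4 - 3 + 3*A^-4 - 4*A^-8 + 3*A^-12 - 2*A^-16 + A^-20
Normalise by the writhe: (-A^3)^(-w) = (-A^3)^(-4) = A^-12, so f(A) = A^-12 * <K> = 1 - A^-4 + 3*A^-8 - 3*A^-12 + 3*A^-16 - 4*A^-20 + 3*A^-24 - 2*A^-28 + A^-32.
Substitute A = t^(-1/4), i.e. A^e → t^(-e/4): V(t) = t^8 - 2*t^7 + 3*t^6 - 4*t^5 + 3*t^4 - 3*t^3 + 3*t^2 - t + 1

Answer: t^8 - 2*t^7 + 3*t^6 - 4*t^5 + 3*t^4 - 3*t^3 + 3*t^2 - t + 1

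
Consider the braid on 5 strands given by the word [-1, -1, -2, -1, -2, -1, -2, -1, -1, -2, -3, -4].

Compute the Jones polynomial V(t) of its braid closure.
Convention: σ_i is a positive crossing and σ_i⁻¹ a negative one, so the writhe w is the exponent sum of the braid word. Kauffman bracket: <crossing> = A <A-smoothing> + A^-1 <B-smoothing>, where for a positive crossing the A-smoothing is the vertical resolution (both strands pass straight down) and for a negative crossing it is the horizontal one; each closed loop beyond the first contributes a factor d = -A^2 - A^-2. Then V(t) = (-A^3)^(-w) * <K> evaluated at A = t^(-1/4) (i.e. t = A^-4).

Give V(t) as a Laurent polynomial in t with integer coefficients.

The presented braid s1^-1 s1^-1 s2^-1 s1^-1 s2^-1 s1^-1 s2^-1 s1^-1 s1^-1 s2^-1 s3^-1 s4^-1 on 5 strands reduces by inverse Markov moves (closure unchanged at each step):
  Destabilize: the word has the form β·s4^-1 where s4^-1 occurs only as the final letter (β ∈ B_4); drop it and the last strand → 4 strands.
  Destabilize: the word has the form β·s3^-1 where s3^-1 occurs only as the final letter (β ∈ B_3); drop it and the last strand → 3 strands.
Reduced to β = s1^-1 s1^-1 s2^-1 s1^-1 s2^-1 s1^-1 s2^-1 s1^-1 s1^-1 s2^-1 on 3 strands, 10 crossings.
Compute on β:
Braid: s1^-1 s1^-1 s2^-1 s1^-1 s2^-1 s1^-1 s2^-1 s1^-1 s1^-1 s2^-1 on 3 strands, 10 crossings.
Writhe w = (#positive) - (#negative) = 0 - 10 = -10.
Enumerate smoothing states for the bracket polynomial. There are 2^10 = 1024 states.
For each crossing: s=0 is the vertical smoothing, s=1 horizontal. Crossing k contributes A^(sign_k * (1 - 2*s_k)); loop factor d = -A^2 - A^-2.
Tabulate the states by total A-exponent and number of loops L (A-exp: L × count):
  A^10: L=3 ×1
  A^8: L=2 ×4, L=4 ×6
  A^6: L=1 ×4, L=3 ×30, L=5 ×11
  A^4: L=2 ×48, L=4 ×65, L=6 ×7
  A^2: L=1 ×24, L=3 ×140, L=5 ×45, L=7 ×1
  A^0: L=2 ×129, L=4 ×117, L=6 ×6
  A^-2: L=1 ×43, L=3 ×151, L=5 ×16
  A^-4: L=2 ×96, L=4 ×24
  A^-6: L=1 ×24, L=3 ×21
  A^-8: L=2 ×10
  A^-10: L=3 ×1
Each group contributes A^e * Σ count * d^(L-1):
Powers of d = -A^2 - A^-2: d^2 = A^4 + 2 + A^-4; d^3 = -A^6 - 3*A^2 - 3*A^-2 - A^-6; d^4 = A^8 + 4*A^4 + 6 + 4*A^-4 + A^-8; d^5 = -A^10 - 5*A^6 - 10*A^2 - 10*A^-2 - 5*A^-6 - A^-10; d^6 = A^12 + 6*A^8 + 15*A^4 + 20 + 15*A^-4 + 6*A^-8 + A^-12.
  A^10 * (d^2) = A^14 + 2*A^10 + A^6
  A^8 * (4*d + 6*d^3) = -6*A^14 - 22*A^10 - 22*A^6 - 6*A^2
  A^6 * (4 + 30*d^2 + 11*d^4) = 11*A^14 + 74*A^10 + 130*A^6 + 74*A^2 + 11*A^-2
  A^4 * (48*d + 65*d^3 + 7*d^5) = -7*A^14 - 100*A^10 - 313*A^6 - 313*A^2 - 100*A^-2 - 7*A^-6
  A^2 * (24 + 140*d^2 + 45*d^4 + d^6) = A^14 + 51*A^10 + 335*A^6 + 594*A^2 + 335*A^-2 + 51*A^-6 + A^-10
  A^0 * (129*d + 117*d^3 + 6*d^5) = -6*A^10 - 147*A^6 - 540*A^2 - 540*A^-2 - 147*A^-6 - 6*A^-10
  A^-2 * (43 + 151*d^2 + 16*d^4) = 16*A^6 + 215*A^2 + 441*A^-2 + 215*A^-6 + 16*A^-10
  A^-4 * (96*d + 24*d^3) = -24*A^2 - 168*A^-2 - 168*A^-6 - 24*A^-10
  A^-6 * (24 + 21*d^2) = 21*A^-2 + 66*A^-6 + 21*A^-10
  A^-8 * (10*d) = -10*A^-6 - 10*A^-10
  A^-10 * (d^2) = A^-6 + 2*A^-10 + A^-14
Summing the groups: <K> = -A^10 + A^-6 + A^-14
Normalise by the writhe: (-A^3)^(-w) = (-A^3)^(10) = A^30, so f(A) = A^30 * <K> = -A^40 + A^24 + A^16.
Substitute A = t^(-1/4), i.e. A^e → t^(-e/4): V(t) = t^-4 + t^-6 - t^-10

Answer: t^-4 + t^-6 - t^-10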